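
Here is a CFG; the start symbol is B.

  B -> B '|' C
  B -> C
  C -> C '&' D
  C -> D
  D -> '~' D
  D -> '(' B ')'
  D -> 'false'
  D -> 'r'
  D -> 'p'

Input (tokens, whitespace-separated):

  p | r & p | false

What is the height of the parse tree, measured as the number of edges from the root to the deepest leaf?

5

[B [B [B [C [D p]]] | [C [C [D r]] & [D p]]] | [C [D false]]]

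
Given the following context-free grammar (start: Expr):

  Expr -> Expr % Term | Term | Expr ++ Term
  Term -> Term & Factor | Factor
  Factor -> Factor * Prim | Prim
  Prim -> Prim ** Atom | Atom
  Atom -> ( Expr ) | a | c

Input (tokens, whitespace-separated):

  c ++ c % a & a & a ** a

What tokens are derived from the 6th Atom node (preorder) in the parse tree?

[Expr [Expr [Expr [Term [Factor [Prim [Atom c]]]]] ++ [Term [Factor [Prim [Atom c]]]]] % [Term [Term [Term [Factor [Prim [Atom a]]]] & [Factor [Prim [Atom a]]]] & [Factor [Prim [Prim [Atom a]] ** [Atom a]]]]]

a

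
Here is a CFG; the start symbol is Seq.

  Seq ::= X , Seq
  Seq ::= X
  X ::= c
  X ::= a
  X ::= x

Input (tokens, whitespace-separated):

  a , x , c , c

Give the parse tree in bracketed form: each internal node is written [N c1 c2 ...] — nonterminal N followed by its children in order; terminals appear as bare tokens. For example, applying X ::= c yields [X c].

Seq
X , Seq
a , Seq
a , X , Seq
a , x , Seq
a , x , X , Seq
a , x , c , Seq
a , x , c , X
a , x , c , c

[Seq [X a] , [Seq [X x] , [Seq [X c] , [Seq [X c]]]]]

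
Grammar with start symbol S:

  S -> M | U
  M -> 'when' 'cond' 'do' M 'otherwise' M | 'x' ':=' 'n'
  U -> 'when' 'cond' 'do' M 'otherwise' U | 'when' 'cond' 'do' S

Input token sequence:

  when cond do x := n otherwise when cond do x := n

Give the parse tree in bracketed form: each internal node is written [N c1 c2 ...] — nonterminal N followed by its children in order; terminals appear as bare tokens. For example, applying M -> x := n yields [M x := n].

S
U
when cond do M otherwise U
when cond do x := n otherwise U
when cond do x := n otherwise when cond do S
when cond do x := n otherwise when cond do M
when cond do x := n otherwise when cond do x := n

[S [U when cond do [M x := n] otherwise [U when cond do [S [M x := n]]]]]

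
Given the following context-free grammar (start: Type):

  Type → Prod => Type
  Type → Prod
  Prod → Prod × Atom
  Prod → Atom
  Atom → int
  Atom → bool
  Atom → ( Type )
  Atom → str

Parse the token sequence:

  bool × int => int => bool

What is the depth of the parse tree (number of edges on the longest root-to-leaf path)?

5

[Type [Prod [Prod [Atom bool]] × [Atom int]] => [Type [Prod [Atom int]] => [Type [Prod [Atom bool]]]]]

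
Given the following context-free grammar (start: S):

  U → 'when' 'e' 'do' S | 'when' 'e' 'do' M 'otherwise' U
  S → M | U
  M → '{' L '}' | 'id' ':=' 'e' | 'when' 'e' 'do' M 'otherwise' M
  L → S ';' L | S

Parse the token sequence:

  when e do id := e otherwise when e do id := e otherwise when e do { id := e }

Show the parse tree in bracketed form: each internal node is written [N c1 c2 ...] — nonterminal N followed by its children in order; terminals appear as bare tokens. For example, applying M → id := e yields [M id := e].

S
U
when e do M otherwise U
when e do id := e otherwise U
when e do id := e otherwise when e do M otherwise U
when e do id := e otherwise when e do id := e otherwise U
when e do id := e otherwise when e do id := e otherwise when e do S
when e do id := e otherwise when e do id := e otherwise when e do M
when e do id := e otherwise when e do id := e otherwise when e do { L }
when e do id := e otherwise when e do id := e otherwise when e do { S }
when e do id := e otherwise when e do id := e otherwise when e do { M }
when e do id := e otherwise when e do id := e otherwise when e do { id := e }

[S [U when e do [M id := e] otherwise [U when e do [M id := e] otherwise [U when e do [S [M { [L [S [M id := e]]] }]]]]]]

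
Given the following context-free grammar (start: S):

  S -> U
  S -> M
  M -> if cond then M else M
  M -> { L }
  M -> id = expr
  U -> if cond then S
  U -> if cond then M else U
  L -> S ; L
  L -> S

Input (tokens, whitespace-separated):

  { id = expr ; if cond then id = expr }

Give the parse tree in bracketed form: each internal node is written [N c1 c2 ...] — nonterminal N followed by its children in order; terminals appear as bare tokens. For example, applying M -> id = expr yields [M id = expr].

S
M
{ L }
{ S ; L }
{ M ; L }
{ id = expr ; L }
{ id = expr ; S }
{ id = expr ; U }
{ id = expr ; if cond then S }
{ id = expr ; if cond then M }
{ id = expr ; if cond then id = expr }

[S [M { [L [S [M id = expr]] ; [L [S [U if cond then [S [M id = expr]]]]]] }]]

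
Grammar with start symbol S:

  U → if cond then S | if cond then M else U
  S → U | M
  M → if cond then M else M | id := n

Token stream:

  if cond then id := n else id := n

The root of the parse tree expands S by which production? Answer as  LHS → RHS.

[S [M if cond then [M id := n] else [M id := n]]]

S → M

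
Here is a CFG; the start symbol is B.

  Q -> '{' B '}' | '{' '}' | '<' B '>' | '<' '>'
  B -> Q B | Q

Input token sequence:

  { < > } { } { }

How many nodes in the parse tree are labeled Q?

4

[B [Q { [B [Q < >]] }] [B [Q { }] [B [Q { }]]]]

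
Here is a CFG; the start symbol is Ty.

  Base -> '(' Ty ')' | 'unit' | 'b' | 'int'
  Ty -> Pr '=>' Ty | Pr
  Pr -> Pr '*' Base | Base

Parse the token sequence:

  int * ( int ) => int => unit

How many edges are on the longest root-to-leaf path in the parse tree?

6

[Ty [Pr [Pr [Base int]] * [Base ( [Ty [Pr [Base int]]] )]] => [Ty [Pr [Base int]] => [Ty [Pr [Base unit]]]]]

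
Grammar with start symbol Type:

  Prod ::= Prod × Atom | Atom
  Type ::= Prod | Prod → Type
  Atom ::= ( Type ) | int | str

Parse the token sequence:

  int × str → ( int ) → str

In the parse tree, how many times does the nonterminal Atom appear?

5

[Type [Prod [Prod [Atom int]] × [Atom str]] → [Type [Prod [Atom ( [Type [Prod [Atom int]]] )]] → [Type [Prod [Atom str]]]]]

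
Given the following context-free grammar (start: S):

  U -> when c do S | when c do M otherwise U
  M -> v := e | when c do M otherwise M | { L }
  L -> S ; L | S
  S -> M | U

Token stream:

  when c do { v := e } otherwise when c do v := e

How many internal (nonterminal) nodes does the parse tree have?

9

[S [U when c do [M { [L [S [M v := e]]] }] otherwise [U when c do [S [M v := e]]]]]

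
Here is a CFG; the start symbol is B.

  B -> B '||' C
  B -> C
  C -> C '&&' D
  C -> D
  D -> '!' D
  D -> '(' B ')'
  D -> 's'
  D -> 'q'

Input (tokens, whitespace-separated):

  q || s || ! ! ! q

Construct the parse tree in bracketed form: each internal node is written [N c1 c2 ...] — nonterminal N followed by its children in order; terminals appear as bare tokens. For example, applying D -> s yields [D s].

B
B || C
B || C || C
C || C || C
D || C || C
q || C || C
q || D || C
q || s || C
q || s || D
q || s || ! D
q || s || ! ! D
q || s || ! ! ! D
q || s || ! ! ! q

[B [B [B [C [D q]]] || [C [D s]]] || [C [D ! [D ! [D ! [D q]]]]]]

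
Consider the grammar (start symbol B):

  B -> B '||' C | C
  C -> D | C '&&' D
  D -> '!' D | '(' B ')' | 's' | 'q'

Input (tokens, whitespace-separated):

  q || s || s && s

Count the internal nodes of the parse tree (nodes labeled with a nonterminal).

[B [B [B [C [D q]]] || [C [D s]]] || [C [C [D s]] && [D s]]]

11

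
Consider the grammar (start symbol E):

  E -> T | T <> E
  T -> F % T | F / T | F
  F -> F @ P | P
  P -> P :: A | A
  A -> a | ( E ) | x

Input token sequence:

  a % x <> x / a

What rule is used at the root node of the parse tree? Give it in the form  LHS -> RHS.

[E [T [F [P [A a]]] % [T [F [P [A x]]]]] <> [E [T [F [P [A x]]] / [T [F [P [A a]]]]]]]

E -> T <> E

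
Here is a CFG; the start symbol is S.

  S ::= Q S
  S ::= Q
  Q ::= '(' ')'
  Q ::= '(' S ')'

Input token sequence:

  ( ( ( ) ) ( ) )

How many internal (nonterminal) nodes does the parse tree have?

[S [Q ( [S [Q ( [S [Q ( )]] )] [S [Q ( )]]] )]]

8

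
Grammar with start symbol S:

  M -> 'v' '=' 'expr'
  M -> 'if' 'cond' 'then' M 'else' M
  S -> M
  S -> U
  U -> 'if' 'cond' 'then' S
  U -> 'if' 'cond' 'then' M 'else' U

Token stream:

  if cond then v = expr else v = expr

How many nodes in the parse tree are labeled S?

[S [M if cond then [M v = expr] else [M v = expr]]]

1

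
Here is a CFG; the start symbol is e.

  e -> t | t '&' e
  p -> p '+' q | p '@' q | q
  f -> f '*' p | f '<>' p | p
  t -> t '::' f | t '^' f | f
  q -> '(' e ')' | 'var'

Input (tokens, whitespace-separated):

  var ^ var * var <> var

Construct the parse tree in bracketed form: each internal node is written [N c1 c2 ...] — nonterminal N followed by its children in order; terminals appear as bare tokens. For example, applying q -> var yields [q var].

[e [t [t [f [p [q var]]]] ^ [f [f [f [p [q var]]] * [p [q var]]] <> [p [q var]]]]]

e
t
t ^ f
f ^ f
p ^ f
q ^ f
var ^ f
var ^ f <> p
var ^ f * p <> p
var ^ p * p <> p
var ^ q * p <> p
var ^ var * p <> p
var ^ var * q <> p
var ^ var * var <> p
var ^ var * var <> q
var ^ var * var <> var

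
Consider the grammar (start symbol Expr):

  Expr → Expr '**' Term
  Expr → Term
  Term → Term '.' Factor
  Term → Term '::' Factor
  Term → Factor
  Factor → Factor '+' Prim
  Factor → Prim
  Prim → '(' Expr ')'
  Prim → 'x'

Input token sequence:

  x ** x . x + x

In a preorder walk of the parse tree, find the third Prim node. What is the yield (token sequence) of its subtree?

x

[Expr [Expr [Term [Factor [Prim x]]]] ** [Term [Term [Factor [Prim x]]] . [Factor [Factor [Prim x]] + [Prim x]]]]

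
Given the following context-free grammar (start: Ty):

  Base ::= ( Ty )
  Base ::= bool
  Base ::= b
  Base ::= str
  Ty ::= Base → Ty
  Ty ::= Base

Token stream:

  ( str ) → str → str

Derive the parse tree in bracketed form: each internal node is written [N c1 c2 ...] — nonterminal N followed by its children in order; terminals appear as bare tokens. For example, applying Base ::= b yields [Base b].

[Ty [Base ( [Ty [Base str]] )] → [Ty [Base str] → [Ty [Base str]]]]

Ty
Base → Ty
( Ty ) → Ty
( Base ) → Ty
( str ) → Ty
( str ) → Base → Ty
( str ) → str → Ty
( str ) → str → Base
( str ) → str → str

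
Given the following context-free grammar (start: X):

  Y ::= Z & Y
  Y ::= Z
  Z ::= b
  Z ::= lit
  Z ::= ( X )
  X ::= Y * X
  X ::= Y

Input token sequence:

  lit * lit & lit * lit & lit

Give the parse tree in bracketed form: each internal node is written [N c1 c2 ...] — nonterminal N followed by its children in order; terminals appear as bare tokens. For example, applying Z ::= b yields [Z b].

[X [Y [Z lit]] * [X [Y [Z lit] & [Y [Z lit]]] * [X [Y [Z lit] & [Y [Z lit]]]]]]

X
Y * X
Z * X
lit * X
lit * Y * X
lit * Z & Y * X
lit * lit & Y * X
lit * lit & Z * X
lit * lit & lit * X
lit * lit & lit * Y
lit * lit & lit * Z & Y
lit * lit & lit * lit & Y
lit * lit & lit * lit & Z
lit * lit & lit * lit & lit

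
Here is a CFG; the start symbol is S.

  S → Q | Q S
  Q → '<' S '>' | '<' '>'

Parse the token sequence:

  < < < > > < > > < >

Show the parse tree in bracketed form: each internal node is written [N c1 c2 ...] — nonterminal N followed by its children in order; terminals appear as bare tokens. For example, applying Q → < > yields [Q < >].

S
Q S
< S > S
< Q S > S
< < S > S > S
< < Q > S > S
< < < > > S > S
< < < > > Q > S
< < < > > < > > S
< < < > > < > > Q
< < < > > < > > < >

[S [Q < [S [Q < [S [Q < >]] >] [S [Q < >]]] >] [S [Q < >]]]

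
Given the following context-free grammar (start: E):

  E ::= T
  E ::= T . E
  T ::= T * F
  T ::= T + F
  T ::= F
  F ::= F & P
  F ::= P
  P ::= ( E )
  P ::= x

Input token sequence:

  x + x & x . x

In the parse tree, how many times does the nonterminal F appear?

[E [T [T [F [P x]]] + [F [F [P x]] & [P x]]] . [E [T [F [P x]]]]]

4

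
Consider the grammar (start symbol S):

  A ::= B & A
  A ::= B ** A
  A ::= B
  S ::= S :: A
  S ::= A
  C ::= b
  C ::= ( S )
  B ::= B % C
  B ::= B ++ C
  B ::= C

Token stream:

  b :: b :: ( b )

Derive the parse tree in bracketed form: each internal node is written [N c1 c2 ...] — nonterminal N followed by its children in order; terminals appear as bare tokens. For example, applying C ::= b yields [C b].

[S [S [S [A [B [C b]]]] :: [A [B [C b]]]] :: [A [B [C ( [S [A [B [C b]]]] )]]]]

S
S :: A
S :: A :: A
A :: A :: A
B :: A :: A
C :: A :: A
b :: A :: A
b :: B :: A
b :: C :: A
b :: b :: A
b :: b :: B
b :: b :: C
b :: b :: ( S )
b :: b :: ( A )
b :: b :: ( B )
b :: b :: ( C )
b :: b :: ( b )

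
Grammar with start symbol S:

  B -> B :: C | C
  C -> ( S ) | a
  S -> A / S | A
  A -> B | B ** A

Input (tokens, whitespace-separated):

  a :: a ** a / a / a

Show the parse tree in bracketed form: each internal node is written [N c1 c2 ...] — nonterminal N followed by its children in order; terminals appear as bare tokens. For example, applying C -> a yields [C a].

S
A / S
B ** A / S
B :: C ** A / S
C :: C ** A / S
a :: C ** A / S
a :: a ** A / S
a :: a ** B / S
a :: a ** C / S
a :: a ** a / S
a :: a ** a / A / S
a :: a ** a / B / S
a :: a ** a / C / S
a :: a ** a / a / S
a :: a ** a / a / A
a :: a ** a / a / B
a :: a ** a / a / C
a :: a ** a / a / a

[S [A [B [B [C a]] :: [C a]] ** [A [B [C a]]]] / [S [A [B [C a]]] / [S [A [B [C a]]]]]]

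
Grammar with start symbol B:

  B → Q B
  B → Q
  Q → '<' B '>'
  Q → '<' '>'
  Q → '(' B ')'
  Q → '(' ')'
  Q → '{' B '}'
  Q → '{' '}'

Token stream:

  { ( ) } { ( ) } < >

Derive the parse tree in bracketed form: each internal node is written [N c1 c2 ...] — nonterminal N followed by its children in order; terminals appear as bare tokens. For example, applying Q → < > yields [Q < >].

B
Q B
{ B } B
{ Q } B
{ ( ) } B
{ ( ) } Q B
{ ( ) } { B } B
{ ( ) } { Q } B
{ ( ) } { ( ) } B
{ ( ) } { ( ) } Q
{ ( ) } { ( ) } < >

[B [Q { [B [Q ( )]] }] [B [Q { [B [Q ( )]] }] [B [Q < >]]]]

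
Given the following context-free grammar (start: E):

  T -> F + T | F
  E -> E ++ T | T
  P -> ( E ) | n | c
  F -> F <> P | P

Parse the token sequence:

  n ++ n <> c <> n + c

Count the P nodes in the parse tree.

[E [E [T [F [P n]]]] ++ [T [F [F [F [P n]] <> [P c]] <> [P n]] + [T [F [P c]]]]]

5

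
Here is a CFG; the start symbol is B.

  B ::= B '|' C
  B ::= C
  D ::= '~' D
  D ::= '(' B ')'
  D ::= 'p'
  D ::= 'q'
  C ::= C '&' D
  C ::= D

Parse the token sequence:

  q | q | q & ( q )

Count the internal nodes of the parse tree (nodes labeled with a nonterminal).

[B [B [B [C [D q]]] | [C [D q]]] | [C [C [D q]] & [D ( [B [C [D q]]] )]]]

14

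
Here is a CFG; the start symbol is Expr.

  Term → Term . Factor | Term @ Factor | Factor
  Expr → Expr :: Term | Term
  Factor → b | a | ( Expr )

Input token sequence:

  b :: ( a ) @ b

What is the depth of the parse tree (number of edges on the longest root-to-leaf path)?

[Expr [Expr [Term [Factor b]]] :: [Term [Term [Factor ( [Expr [Term [Factor a]]] )]] @ [Factor b]]]

7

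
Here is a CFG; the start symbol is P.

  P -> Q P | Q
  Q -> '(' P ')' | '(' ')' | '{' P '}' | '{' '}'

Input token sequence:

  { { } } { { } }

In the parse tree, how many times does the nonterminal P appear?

[P [Q { [P [Q { }]] }] [P [Q { [P [Q { }]] }]]]

4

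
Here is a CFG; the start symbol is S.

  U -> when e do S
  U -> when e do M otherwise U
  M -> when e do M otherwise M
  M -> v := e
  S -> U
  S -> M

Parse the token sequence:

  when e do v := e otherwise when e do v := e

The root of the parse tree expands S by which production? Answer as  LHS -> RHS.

S -> U

[S [U when e do [M v := e] otherwise [U when e do [S [M v := e]]]]]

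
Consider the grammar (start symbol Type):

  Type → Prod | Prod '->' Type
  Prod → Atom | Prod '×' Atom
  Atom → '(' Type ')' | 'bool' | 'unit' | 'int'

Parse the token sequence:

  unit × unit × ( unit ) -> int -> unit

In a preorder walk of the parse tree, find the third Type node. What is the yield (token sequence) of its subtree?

int -> unit

[Type [Prod [Prod [Prod [Atom unit]] × [Atom unit]] × [Atom ( [Type [Prod [Atom unit]]] )]] -> [Type [Prod [Atom int]] -> [Type [Prod [Atom unit]]]]]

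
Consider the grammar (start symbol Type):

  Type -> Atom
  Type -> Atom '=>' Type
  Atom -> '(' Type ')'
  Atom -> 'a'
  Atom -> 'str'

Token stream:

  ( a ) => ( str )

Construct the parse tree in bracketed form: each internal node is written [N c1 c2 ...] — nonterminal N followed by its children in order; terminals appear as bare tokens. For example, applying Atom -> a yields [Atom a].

Type
Atom => Type
( Type ) => Type
( Atom ) => Type
( a ) => Type
( a ) => Atom
( a ) => ( Type )
( a ) => ( Atom )
( a ) => ( str )

[Type [Atom ( [Type [Atom a]] )] => [Type [Atom ( [Type [Atom str]] )]]]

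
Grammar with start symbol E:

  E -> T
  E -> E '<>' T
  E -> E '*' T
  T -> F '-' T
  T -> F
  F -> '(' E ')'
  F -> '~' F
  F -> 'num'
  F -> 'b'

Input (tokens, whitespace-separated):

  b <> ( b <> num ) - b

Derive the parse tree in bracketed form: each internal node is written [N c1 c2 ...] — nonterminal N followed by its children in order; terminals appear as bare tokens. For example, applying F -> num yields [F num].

[E [E [T [F b]]] <> [T [F ( [E [E [T [F b]]] <> [T [F num]]] )] - [T [F b]]]]

E
E <> T
T <> T
F <> T
b <> T
b <> F - T
b <> ( E ) - T
b <> ( E <> T ) - T
b <> ( T <> T ) - T
b <> ( F <> T ) - T
b <> ( b <> T ) - T
b <> ( b <> F ) - T
b <> ( b <> num ) - T
b <> ( b <> num ) - F
b <> ( b <> num ) - b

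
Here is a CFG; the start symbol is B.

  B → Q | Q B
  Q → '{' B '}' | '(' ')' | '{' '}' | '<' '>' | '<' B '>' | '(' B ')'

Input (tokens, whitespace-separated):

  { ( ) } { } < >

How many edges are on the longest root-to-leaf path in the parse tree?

4

[B [Q { [B [Q ( )]] }] [B [Q { }] [B [Q < >]]]]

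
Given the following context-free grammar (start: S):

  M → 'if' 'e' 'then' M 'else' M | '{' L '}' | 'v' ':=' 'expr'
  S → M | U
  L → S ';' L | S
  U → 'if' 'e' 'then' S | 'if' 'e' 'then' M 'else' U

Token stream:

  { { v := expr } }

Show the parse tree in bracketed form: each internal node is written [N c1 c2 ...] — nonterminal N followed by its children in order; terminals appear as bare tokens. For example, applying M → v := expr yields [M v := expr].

S
M
{ L }
{ S }
{ M }
{ { L } }
{ { S } }
{ { M } }
{ { v := expr } }

[S [M { [L [S [M { [L [S [M v := expr]]] }]]] }]]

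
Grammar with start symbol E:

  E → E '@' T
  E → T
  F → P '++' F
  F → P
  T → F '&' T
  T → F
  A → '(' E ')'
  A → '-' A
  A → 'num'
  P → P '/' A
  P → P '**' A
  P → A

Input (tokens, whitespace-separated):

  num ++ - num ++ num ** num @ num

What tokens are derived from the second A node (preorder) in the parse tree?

[E [E [T [F [P [A num]] ++ [F [P [A - [A num]]] ++ [F [P [P [A num]] ** [A num]]]]]]] @ [T [F [P [A num]]]]]

- num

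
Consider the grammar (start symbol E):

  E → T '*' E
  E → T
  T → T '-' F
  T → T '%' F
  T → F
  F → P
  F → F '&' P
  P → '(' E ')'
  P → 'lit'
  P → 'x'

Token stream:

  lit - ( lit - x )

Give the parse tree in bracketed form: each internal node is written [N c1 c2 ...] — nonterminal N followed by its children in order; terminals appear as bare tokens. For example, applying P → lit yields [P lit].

E
T
T - F
F - F
P - F
lit - F
lit - P
lit - ( E )
lit - ( T )
lit - ( T - F )
lit - ( F - F )
lit - ( P - F )
lit - ( lit - F )
lit - ( lit - P )
lit - ( lit - x )

[E [T [T [F [P lit]]] - [F [P ( [E [T [T [F [P lit]]] - [F [P x]]]] )]]]]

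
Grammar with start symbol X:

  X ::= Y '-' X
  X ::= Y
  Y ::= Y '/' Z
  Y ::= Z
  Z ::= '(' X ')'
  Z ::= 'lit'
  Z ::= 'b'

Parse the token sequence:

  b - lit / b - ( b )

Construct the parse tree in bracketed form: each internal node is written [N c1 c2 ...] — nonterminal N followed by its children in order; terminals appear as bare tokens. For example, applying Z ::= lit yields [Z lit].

X
Y - X
Z - X
b - X
b - Y - X
b - Y / Z - X
b - Z / Z - X
b - lit / Z - X
b - lit / b - X
b - lit / b - Y
b - lit / b - Z
b - lit / b - ( X )
b - lit / b - ( Y )
b - lit / b - ( Z )
b - lit / b - ( b )

[X [Y [Z b]] - [X [Y [Y [Z lit]] / [Z b]] - [X [Y [Z ( [X [Y [Z b]]] )]]]]]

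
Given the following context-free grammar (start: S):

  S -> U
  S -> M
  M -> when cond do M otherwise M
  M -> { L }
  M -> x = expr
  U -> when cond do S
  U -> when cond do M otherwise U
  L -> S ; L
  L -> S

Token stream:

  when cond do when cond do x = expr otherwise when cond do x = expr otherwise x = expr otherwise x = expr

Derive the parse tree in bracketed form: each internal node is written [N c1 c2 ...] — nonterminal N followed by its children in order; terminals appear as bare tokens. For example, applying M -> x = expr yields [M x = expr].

[S [M when cond do [M when cond do [M x = expr] otherwise [M when cond do [M x = expr] otherwise [M x = expr]]] otherwise [M x = expr]]]

S
M
when cond do M otherwise M
when cond do when cond do M otherwise M otherwise M
when cond do when cond do x = expr otherwise M otherwise M
when cond do when cond do x = expr otherwise when cond do M otherwise M otherwise M
when cond do when cond do x = expr otherwise when cond do x = expr otherwise M otherwise M
when cond do when cond do x = expr otherwise when cond do x = expr otherwise x = expr otherwise M
when cond do when cond do x = expr otherwise when cond do x = expr otherwise x = expr otherwise x = expr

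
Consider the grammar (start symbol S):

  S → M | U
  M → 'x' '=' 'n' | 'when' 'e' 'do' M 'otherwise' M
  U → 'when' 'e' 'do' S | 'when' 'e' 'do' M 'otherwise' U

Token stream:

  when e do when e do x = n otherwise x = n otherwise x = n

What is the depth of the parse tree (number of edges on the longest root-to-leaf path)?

[S [M when e do [M when e do [M x = n] otherwise [M x = n]] otherwise [M x = n]]]

4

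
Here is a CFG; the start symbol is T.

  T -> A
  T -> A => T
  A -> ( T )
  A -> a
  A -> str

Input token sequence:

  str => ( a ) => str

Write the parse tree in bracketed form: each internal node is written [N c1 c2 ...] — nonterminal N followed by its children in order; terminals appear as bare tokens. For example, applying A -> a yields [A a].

T
A => T
str => T
str => A => T
str => ( T ) => T
str => ( A ) => T
str => ( a ) => T
str => ( a ) => A
str => ( a ) => str

[T [A str] => [T [A ( [T [A a]] )] => [T [A str]]]]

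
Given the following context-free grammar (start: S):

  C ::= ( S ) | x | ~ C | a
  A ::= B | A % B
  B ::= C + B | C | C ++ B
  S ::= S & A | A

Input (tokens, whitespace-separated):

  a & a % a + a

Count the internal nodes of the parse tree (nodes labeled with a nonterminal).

[S [S [A [B [C a]]]] & [A [A [B [C a]]] % [B [C a] + [B [C a]]]]]

13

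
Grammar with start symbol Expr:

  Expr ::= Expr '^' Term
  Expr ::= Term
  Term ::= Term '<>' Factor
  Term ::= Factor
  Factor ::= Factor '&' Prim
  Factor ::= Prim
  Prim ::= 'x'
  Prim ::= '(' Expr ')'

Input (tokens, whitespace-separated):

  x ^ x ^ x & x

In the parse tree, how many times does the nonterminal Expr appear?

3

[Expr [Expr [Expr [Term [Factor [Prim x]]]] ^ [Term [Factor [Prim x]]]] ^ [Term [Factor [Factor [Prim x]] & [Prim x]]]]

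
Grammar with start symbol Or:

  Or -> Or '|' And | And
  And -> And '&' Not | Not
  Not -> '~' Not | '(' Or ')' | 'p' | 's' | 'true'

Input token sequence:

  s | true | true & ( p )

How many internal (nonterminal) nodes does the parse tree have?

14

[Or [Or [Or [And [Not s]]] | [And [Not true]]] | [And [And [Not true]] & [Not ( [Or [And [Not p]]] )]]]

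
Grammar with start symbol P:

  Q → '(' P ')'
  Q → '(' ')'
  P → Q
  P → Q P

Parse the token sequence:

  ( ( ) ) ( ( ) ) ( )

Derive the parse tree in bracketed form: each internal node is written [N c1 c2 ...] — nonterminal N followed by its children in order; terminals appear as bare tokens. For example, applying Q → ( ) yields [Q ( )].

[P [Q ( [P [Q ( )]] )] [P [Q ( [P [Q ( )]] )] [P [Q ( )]]]]

P
Q P
( P ) P
( Q ) P
( ( ) ) P
( ( ) ) Q P
( ( ) ) ( P ) P
( ( ) ) ( Q ) P
( ( ) ) ( ( ) ) P
( ( ) ) ( ( ) ) Q
( ( ) ) ( ( ) ) ( )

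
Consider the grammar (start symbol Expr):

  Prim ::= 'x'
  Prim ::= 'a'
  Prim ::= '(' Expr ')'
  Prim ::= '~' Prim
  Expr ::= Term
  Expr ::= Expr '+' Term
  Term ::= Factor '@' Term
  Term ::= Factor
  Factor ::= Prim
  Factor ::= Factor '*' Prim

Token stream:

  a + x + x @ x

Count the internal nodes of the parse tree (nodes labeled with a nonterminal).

15

[Expr [Expr [Expr [Term [Factor [Prim a]]]] + [Term [Factor [Prim x]]]] + [Term [Factor [Prim x]] @ [Term [Factor [Prim x]]]]]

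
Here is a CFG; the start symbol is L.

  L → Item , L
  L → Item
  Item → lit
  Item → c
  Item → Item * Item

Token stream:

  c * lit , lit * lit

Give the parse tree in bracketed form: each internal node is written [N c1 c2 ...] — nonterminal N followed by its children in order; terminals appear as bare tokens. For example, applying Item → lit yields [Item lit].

[L [Item [Item c] * [Item lit]] , [L [Item [Item lit] * [Item lit]]]]

L
Item , L
Item * Item , L
c * Item , L
c * lit , L
c * lit , Item
c * lit , Item * Item
c * lit , lit * Item
c * lit , lit * lit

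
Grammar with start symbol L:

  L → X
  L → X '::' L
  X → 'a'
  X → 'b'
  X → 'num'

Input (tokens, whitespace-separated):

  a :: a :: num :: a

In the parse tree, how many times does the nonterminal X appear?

[L [X a] :: [L [X a] :: [L [X num] :: [L [X a]]]]]

4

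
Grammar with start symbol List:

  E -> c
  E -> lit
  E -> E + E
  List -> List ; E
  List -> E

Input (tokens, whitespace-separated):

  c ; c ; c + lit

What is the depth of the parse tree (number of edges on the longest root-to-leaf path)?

4

[List [List [List [E c]] ; [E c]] ; [E [E c] + [E lit]]]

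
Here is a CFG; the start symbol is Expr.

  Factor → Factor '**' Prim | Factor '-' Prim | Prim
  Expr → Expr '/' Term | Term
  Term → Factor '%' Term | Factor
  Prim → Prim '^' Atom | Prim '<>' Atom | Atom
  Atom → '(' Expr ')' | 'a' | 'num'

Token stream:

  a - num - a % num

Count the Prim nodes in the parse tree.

[Expr [Term [Factor [Factor [Factor [Prim [Atom a]]] - [Prim [Atom num]]] - [Prim [Atom a]]] % [Term [Factor [Prim [Atom num]]]]]]

4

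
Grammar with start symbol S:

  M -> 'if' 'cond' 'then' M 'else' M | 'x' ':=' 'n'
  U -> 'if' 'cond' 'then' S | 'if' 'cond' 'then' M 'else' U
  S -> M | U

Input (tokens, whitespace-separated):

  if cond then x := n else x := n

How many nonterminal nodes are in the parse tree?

[S [M if cond then [M x := n] else [M x := n]]]

4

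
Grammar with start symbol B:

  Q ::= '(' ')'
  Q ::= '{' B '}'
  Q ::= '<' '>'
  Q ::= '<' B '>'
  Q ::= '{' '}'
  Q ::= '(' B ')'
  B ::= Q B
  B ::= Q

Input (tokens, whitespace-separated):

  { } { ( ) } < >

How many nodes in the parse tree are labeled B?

[B [Q { }] [B [Q { [B [Q ( )]] }] [B [Q < >]]]]

4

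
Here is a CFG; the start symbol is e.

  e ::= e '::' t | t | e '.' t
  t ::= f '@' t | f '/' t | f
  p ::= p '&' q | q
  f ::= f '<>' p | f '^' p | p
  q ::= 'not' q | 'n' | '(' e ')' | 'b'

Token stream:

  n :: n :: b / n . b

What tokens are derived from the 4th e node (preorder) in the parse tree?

[e [e [e [e [t [f [p [q n]]]]] :: [t [f [p [q n]]]]] :: [t [f [p [q b]]] / [t [f [p [q n]]]]]] . [t [f [p [q b]]]]]

n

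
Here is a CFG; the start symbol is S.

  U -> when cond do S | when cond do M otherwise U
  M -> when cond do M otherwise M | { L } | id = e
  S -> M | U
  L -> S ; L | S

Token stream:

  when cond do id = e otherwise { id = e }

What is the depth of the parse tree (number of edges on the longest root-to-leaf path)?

6

[S [M when cond do [M id = e] otherwise [M { [L [S [M id = e]]] }]]]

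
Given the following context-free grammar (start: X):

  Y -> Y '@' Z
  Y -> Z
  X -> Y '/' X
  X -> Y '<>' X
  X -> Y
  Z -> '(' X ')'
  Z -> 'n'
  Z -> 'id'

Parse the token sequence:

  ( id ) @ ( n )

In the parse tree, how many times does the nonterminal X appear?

[X [Y [Y [Z ( [X [Y [Z id]]] )]] @ [Z ( [X [Y [Z n]]] )]]]

3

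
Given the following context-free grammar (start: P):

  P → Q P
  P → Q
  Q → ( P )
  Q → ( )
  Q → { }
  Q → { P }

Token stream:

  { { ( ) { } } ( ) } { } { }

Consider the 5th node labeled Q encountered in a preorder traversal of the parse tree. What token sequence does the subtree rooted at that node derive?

[P [Q { [P [Q { [P [Q ( )] [P [Q { }]]] }] [P [Q ( )]]] }] [P [Q { }] [P [Q { }]]]]

( )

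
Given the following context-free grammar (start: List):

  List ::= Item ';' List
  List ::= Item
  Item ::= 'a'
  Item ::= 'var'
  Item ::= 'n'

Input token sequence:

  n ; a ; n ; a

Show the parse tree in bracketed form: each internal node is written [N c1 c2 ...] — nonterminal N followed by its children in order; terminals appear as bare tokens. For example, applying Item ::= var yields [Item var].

[List [Item n] ; [List [Item a] ; [List [Item n] ; [List [Item a]]]]]

List
Item ; List
n ; List
n ; Item ; List
n ; a ; List
n ; a ; Item ; List
n ; a ; n ; List
n ; a ; n ; Item
n ; a ; n ; a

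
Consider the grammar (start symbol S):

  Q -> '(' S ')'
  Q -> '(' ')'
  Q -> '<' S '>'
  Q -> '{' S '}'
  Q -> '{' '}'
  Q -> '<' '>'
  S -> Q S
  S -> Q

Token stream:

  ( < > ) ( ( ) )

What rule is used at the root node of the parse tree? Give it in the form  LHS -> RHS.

S -> Q S

[S [Q ( [S [Q < >]] )] [S [Q ( [S [Q ( )]] )]]]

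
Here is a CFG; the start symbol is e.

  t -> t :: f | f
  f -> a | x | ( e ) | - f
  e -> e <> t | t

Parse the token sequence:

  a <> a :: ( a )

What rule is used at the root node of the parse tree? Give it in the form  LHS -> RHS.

[e [e [t [f a]]] <> [t [t [f a]] :: [f ( [e [t [f a]]] )]]]

e -> e <> t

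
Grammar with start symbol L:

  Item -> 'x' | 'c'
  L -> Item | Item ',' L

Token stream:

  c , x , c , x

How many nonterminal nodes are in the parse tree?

8

[L [Item c] , [L [Item x] , [L [Item c] , [L [Item x]]]]]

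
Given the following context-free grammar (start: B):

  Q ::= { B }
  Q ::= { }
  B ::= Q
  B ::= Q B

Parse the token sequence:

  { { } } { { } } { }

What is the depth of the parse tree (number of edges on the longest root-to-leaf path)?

[B [Q { [B [Q { }]] }] [B [Q { [B [Q { }]] }] [B [Q { }]]]]

5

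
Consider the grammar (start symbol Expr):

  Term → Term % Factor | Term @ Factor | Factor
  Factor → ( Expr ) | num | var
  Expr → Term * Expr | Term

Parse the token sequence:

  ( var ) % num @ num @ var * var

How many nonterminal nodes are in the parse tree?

15

[Expr [Term [Term [Term [Term [Factor ( [Expr [Term [Factor var]]] )]] % [Factor num]] @ [Factor num]] @ [Factor var]] * [Expr [Term [Factor var]]]]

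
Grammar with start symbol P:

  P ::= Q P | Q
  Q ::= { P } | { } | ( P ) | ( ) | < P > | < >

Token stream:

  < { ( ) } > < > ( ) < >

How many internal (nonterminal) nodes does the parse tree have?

[P [Q < [P [Q { [P [Q ( )]] }]] >] [P [Q < >] [P [Q ( )] [P [Q < >]]]]]

12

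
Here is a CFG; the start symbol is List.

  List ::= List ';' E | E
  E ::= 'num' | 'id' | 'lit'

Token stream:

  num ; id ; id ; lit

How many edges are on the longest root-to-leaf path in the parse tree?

5

[List [List [List [List [E num]] ; [E id]] ; [E id]] ; [E lit]]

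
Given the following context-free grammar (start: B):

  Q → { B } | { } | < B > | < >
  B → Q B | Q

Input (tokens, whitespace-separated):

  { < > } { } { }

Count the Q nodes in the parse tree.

[B [Q { [B [Q < >]] }] [B [Q { }] [B [Q { }]]]]

4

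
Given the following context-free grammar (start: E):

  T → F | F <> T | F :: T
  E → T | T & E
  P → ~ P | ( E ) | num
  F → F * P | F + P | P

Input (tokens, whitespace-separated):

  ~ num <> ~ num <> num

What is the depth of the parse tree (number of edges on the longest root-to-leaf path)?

[E [T [F [P ~ [P num]]] <> [T [F [P ~ [P num]]] <> [T [F [P num]]]]]]

6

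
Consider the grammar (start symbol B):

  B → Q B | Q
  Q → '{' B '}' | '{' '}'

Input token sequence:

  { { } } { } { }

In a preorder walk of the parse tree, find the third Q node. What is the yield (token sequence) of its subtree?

[B [Q { [B [Q { }]] }] [B [Q { }] [B [Q { }]]]]

{ }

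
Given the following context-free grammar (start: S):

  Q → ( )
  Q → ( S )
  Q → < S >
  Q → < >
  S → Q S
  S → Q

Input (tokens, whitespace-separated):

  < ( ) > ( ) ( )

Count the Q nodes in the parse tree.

4

[S [Q < [S [Q ( )]] >] [S [Q ( )] [S [Q ( )]]]]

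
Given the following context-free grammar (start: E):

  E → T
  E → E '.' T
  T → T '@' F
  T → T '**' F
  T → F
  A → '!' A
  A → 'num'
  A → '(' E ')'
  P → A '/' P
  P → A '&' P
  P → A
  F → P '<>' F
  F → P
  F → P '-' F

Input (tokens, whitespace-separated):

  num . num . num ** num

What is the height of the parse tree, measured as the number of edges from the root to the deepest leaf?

7

[E [E [E [T [F [P [A num]]]]] . [T [F [P [A num]]]]] . [T [T [F [P [A num]]]] ** [F [P [A num]]]]]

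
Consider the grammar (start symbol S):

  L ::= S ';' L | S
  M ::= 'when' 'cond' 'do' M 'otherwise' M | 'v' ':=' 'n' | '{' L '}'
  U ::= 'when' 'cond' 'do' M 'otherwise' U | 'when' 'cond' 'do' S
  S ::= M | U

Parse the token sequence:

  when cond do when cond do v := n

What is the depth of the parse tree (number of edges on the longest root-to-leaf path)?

6

[S [U when cond do [S [U when cond do [S [M v := n]]]]]]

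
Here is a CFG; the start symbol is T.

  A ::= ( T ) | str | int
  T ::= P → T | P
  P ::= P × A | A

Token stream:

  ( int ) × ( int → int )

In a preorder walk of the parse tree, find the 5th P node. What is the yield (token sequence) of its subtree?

[T [P [P [A ( [T [P [A int]]] )]] × [A ( [T [P [A int]] → [T [P [A int]]]] )]]]

int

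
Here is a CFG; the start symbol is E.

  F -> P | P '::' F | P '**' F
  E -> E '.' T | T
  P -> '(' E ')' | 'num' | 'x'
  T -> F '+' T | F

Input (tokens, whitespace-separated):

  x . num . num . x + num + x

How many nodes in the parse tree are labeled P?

6

[E [E [E [E [T [F [P x]]]] . [T [F [P num]]]] . [T [F [P num]]]] . [T [F [P x]] + [T [F [P num]] + [T [F [P x]]]]]]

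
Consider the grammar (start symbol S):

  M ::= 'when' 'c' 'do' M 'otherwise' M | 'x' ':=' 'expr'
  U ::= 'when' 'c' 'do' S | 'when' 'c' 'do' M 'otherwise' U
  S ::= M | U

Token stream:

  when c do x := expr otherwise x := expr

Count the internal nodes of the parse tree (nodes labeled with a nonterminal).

[S [M when c do [M x := expr] otherwise [M x := expr]]]

4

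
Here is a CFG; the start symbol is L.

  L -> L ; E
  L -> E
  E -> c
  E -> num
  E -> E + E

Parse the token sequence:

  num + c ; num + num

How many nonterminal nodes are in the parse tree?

8

[L [L [E [E num] + [E c]]] ; [E [E num] + [E num]]]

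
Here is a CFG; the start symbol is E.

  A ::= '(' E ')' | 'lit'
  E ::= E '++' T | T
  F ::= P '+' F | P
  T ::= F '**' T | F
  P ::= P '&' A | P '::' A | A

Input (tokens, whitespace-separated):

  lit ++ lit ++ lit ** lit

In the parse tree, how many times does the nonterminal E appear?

[E [E [E [T [F [P [A lit]]]]] ++ [T [F [P [A lit]]]]] ++ [T [F [P [A lit]]] ** [T [F [P [A lit]]]]]]

3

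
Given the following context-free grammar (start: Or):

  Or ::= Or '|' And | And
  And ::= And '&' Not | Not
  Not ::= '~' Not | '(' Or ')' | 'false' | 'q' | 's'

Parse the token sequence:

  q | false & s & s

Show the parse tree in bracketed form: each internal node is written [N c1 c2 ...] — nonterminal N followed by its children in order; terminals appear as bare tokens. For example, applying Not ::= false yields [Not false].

[Or [Or [And [Not q]]] | [And [And [And [Not false]] & [Not s]] & [Not s]]]

Or
Or | And
And | And
Not | And
q | And
q | And & Not
q | And & Not & Not
q | Not & Not & Not
q | false & Not & Not
q | false & s & Not
q | false & s & s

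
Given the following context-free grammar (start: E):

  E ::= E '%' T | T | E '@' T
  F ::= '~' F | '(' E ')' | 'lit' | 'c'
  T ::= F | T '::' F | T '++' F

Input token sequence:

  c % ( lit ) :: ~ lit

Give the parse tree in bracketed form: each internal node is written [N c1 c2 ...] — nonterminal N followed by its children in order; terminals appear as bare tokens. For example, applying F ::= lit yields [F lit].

E
E % T
T % T
F % T
c % T
c % T :: F
c % F :: F
c % ( E ) :: F
c % ( T ) :: F
c % ( F ) :: F
c % ( lit ) :: F
c % ( lit ) :: ~ F
c % ( lit ) :: ~ lit

[E [E [T [F c]]] % [T [T [F ( [E [T [F lit]]] )]] :: [F ~ [F lit]]]]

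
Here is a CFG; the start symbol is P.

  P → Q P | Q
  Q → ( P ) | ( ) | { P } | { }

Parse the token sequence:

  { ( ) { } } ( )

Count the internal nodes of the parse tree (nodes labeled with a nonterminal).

8

[P [Q { [P [Q ( )] [P [Q { }]]] }] [P [Q ( )]]]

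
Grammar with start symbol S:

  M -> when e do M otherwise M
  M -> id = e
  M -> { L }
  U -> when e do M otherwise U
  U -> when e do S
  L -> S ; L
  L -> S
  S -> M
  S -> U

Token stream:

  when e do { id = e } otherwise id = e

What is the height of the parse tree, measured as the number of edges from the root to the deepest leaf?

6

[S [M when e do [M { [L [S [M id = e]]] }] otherwise [M id = e]]]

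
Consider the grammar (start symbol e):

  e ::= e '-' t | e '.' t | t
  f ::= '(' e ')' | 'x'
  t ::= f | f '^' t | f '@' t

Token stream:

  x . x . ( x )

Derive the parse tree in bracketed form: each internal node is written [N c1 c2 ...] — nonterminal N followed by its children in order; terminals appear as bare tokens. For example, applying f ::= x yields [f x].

e
e . t
e . t . t
t . t . t
f . t . t
x . t . t
x . f . t
x . x . t
x . x . f
x . x . ( e )
x . x . ( t )
x . x . ( f )
x . x . ( x )

[e [e [e [t [f x]]] . [t [f x]]] . [t [f ( [e [t [f x]]] )]]]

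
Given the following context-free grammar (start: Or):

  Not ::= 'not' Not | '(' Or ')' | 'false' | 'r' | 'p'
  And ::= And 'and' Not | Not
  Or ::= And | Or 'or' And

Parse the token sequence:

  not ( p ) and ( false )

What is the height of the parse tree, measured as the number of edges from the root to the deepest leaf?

[Or [And [And [Not not [Not ( [Or [And [Not p]]] )]]] and [Not ( [Or [And [Not false]]] )]]]

8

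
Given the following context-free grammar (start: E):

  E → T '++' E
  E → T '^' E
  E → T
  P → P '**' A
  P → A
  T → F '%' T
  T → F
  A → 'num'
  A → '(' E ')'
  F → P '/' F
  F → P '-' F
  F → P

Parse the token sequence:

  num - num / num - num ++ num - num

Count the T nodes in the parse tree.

2

[E [T [F [P [A num]] - [F [P [A num]] / [F [P [A num]] - [F [P [A num]]]]]]] ++ [E [T [F [P [A num]] - [F [P [A num]]]]]]]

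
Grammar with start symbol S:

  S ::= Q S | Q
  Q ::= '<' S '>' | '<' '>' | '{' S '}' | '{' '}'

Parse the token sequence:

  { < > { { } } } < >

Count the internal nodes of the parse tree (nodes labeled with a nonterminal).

10

[S [Q { [S [Q < >] [S [Q { [S [Q { }]] }]]] }] [S [Q < >]]]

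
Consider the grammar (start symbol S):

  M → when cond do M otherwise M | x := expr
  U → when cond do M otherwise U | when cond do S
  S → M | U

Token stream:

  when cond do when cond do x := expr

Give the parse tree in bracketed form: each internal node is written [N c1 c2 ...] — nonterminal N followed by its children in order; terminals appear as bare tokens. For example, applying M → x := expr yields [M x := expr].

[S [U when cond do [S [U when cond do [S [M x := expr]]]]]]

S
U
when cond do S
when cond do U
when cond do when cond do S
when cond do when cond do M
when cond do when cond do x := expr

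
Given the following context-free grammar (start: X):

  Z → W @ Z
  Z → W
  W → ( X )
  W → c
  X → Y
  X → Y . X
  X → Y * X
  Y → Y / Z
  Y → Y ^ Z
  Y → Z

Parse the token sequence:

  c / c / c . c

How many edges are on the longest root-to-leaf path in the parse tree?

6

[X [Y [Y [Y [Z [W c]]] / [Z [W c]]] / [Z [W c]]] . [X [Y [Z [W c]]]]]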